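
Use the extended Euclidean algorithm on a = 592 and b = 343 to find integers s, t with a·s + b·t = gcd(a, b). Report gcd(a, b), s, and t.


Euclidean algorithm on (592, 343) — divide until remainder is 0:
  592 = 1 · 343 + 249
  343 = 1 · 249 + 94
  249 = 2 · 94 + 61
  94 = 1 · 61 + 33
  61 = 1 · 33 + 28
  33 = 1 · 28 + 5
  28 = 5 · 5 + 3
  5 = 1 · 3 + 2
  3 = 1 · 2 + 1
  2 = 2 · 1 + 0
gcd(592, 343) = 1.
Track Bezout coefficients alongside the remainders: start with r₀ = 592 = a·1 + b·0 (s = 1, t = 0) and r₁ = 343 = a·0 + b·1 (s = 0, t = 1); each new remainder r_{k+1} = r_{k-1} − q_k·r_k inherits s_{k+1} = s_{k-1} − q_k·s_k, t_{k+1} = t_{k-1} − q_k·t_k, so r_k = a·s_k + b·t_k at every step:
  q = 1: r = 249, s = 1 − 1·0 = 1, t = 0 − 1·1 = -1  (check: 592·1 + 343·(-1) = 249)
  q = 1: r = 94, s = 0 − 1·1 = -1, t = 1 − 1·(-1) = 2  (check: 592·(-1) + 343·2 = 94)
  q = 2: r = 61, s = 1 − 2·(-1) = 3, t = -1 − 2·2 = -5  (check: 592·3 + 343·(-5) = 61)
  q = 1: r = 33, s = -1 − 1·3 = -4, t = 2 − 1·(-5) = 7  (check: 592·(-4) + 343·7 = 33)
  q = 1: r = 28, s = 3 − 1·(-4) = 7, t = -5 − 1·7 = -12  (check: 592·7 + 343·(-12) = 28)
  q = 1: r = 5, s = -4 − 1·7 = -11, t = 7 − 1·(-12) = 19  (check: 592·(-11) + 343·19 = 5)
  q = 5: r = 3, s = 7 − 5·(-11) = 62, t = -12 − 5·19 = -107  (check: 592·62 + 343·(-107) = 3)
  q = 1: r = 2, s = -11 − 1·62 = -73, t = 19 − 1·(-107) = 126  (check: 592·(-73) + 343·126 = 2)
  q = 1: r = 1, s = 62 − 1·(-73) = 135, t = -107 − 1·126 = -233  (check: 592·135 + 343·(-233) = 1)
The row with r = 1 (the gcd) gives the Bezout coefficients s = 135, t = -233.
Result: 592 · (135) + 343 · (-233) = 1.

gcd(592, 343) = 1; s = 135, t = -233 (check: 592·135 + 343·(-233) = 1).


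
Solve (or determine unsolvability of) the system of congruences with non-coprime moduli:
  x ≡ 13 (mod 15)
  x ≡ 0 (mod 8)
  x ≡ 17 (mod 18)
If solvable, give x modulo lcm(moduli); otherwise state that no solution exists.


Moduli 15, 8, 18 are not pairwise coprime, so CRT works modulo lcm(m_i) when all pairwise compatibility conditions hold.
Pairwise compatibility: gcd(m_i, m_j) must divide a_i - a_j for every pair.
Merge one congruence at a time:
  Start: x ≡ 13 (mod 15).
  Combine with x ≡ 0 (mod 8): gcd(15, 8) = 1; 0 - 13 = -13, which IS divisible by 1, so compatible.
    Write x = 13 + 15·t and substitute into x ≡ 0 (mod 8): 15·t ≡ 0 − 13 = -13 (mod 8).
    Reduce coefficients mod 8: 7·t ≡ 3 (mod 8).
    The inverse of 7 mod 8 is 7 (since 7·7 = 49 = 6·8 + 1), so t ≡ 7·3 = 21 ≡ 5 (mod 8).
    Then x = 13 + 15·5 = 88, valid modulo lcm(15, 8) = 120: x ≡ 88 (mod 120).
  Combine with x ≡ 17 (mod 18): gcd(120, 18) = 6, and 17 - 88 = -71 is NOT divisible by 6.
    ⇒ system is inconsistent (no integer solution).

No solution (the system is inconsistent).


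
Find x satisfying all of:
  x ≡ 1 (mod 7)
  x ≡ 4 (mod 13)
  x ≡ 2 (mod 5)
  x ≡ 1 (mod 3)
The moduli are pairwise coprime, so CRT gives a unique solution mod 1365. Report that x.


Product of moduli M = 7 · 13 · 5 · 3 = 1365.
Merge one congruence at a time:
  Start: x ≡ 1 (mod 7).
  Combine with x ≡ 4 (mod 13); new modulus lcm = 91.
    Write x = 1 + 7·t and substitute into x ≡ 4 (mod 13): 7·t ≡ 4 − 1 = 3 (mod 13).
    The inverse of 7 mod 13 is 2 (since 7·2 = 14 = 1·13 + 1), so t ≡ 2·3 = 6 ≡ 6 (mod 13).
    Then x = 1 + 7·6 = 43, valid modulo lcm(7, 13) = 91: x ≡ 43 (mod 91).
  Combine with x ≡ 2 (mod 5); new modulus lcm = 455.
    Write x = 43 + 91·t and substitute into x ≡ 2 (mod 5): 91·t ≡ 2 − 43 = -41 (mod 5).
    Reduce coefficients mod 5: 1·t ≡ 4 (mod 5).
    So t ≡ 4 (mod 5).
    Then x = 43 + 91·4 = 407, valid modulo lcm(91, 5) = 455: x ≡ 407 (mod 455).
  Combine with x ≡ 1 (mod 3); new modulus lcm = 1365.
    Write x = 407 + 455·t and substitute into x ≡ 1 (mod 3): 455·t ≡ 1 − 407 = -406 (mod 3).
    Reduce coefficients mod 3: 2·t ≡ 2 (mod 3).
    The inverse of 2 mod 3 is 2 (since 2·2 = 4 = 1·3 + 1), so t ≡ 2·2 = 4 ≡ 1 (mod 3).
    Then x = 407 + 455·1 = 862, valid modulo lcm(455, 3) = 1365: x ≡ 862 (mod 1365).
Verify against each original: 862 mod 7 = 1, 862 mod 13 = 4, 862 mod 5 = 2, 862 mod 3 = 1.

x ≡ 862 (mod 1365).


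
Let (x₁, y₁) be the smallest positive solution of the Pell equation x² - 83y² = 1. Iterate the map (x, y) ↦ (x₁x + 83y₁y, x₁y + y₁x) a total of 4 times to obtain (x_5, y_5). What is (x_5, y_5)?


Step 1: Find the fundamental solution (x₁, y₁) of x² - 83y² = 1.
  Expand √83 as a continued fraction. a₀ = ⌊√83⌋ = 9; iterate m_{k+1} = d_k·a_k − m_k, d_{k+1} = (83 − m_{k+1}²)/d_k, a_{k+1} = ⌊(a₀ + m_{k+1})/d_{k+1}⌋ (starting m₀ = 0, d₀ = 1), with convergents p_k = a_k·p_{k-1} + p_{k-2}, q_k = a_k·q_{k-1} + q_{k-2} (p₋₁ = 1, q₋₁ = 0):
  k = 0: a₀ = 9; p₀/q₀ = 9/1; p₀² − 83·q₀² = 81 − 83 = -2.
  k = 1: m = 9, d = 2, a = ⌊(9 + 9)/2⌋ = 9; p/q = (9·9 + 1)/(9·1 + 0) = 82/9; p² − 83·q² = 6724 − 6723 = 1.
  The first convergent with p² − 83·q² = 1 gives the fundamental solution (x₁, y₁) = (82, 9).
Step 2: Apply the recurrence (x_{n+1}, y_{n+1}) = (x₁x_n + 83y₁y_n, x₁y_n + y₁x_n) repeatedly.
  From (x_1, y_1) = (82, 9): x_2 = 82·82 + 83·9·9 = 13447; y_2 = 82·9 + 9·82 = 1476.
  From (x_2, y_2) = (13447, 1476): x_3 = 82·13447 + 83·9·1476 = 2205226; y_3 = 82·1476 + 9·13447 = 242055.
  From (x_3, y_3) = (2205226, 242055): x_4 = 82·2205226 + 83·9·242055 = 361643617; y_4 = 82·242055 + 9·2205226 = 39695544.
  From (x_4, y_4) = (361643617, 39695544): x_5 = 82·361643617 + 83·9·39695544 = 59307347962; y_5 = 82·39695544 + 9·361643617 = 6509827161.
Step 3: Verify x_5² - 83·y_5² = 3517361522285745553444 - 3517361522285745553443 = 1 (should be 1). ✓

(x_1, y_1) = (82, 9); (x_5, y_5) = (59307347962, 6509827161).


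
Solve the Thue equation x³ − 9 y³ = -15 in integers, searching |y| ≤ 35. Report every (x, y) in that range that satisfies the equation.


The equation is x³ - 9y³ = -15. For fixed y, x³ = 9·y³ − 15, so a solution requires the RHS to be a perfect cube.
Strategy: iterate y from -35 to 35, compute RHS = 9·y³ − 15, and check whether it is a (positive or negative) perfect cube.
Check small values of y:
  y = 0: RHS = -15 is not a perfect cube.
  y = 1: RHS = -6 is not a perfect cube.
  y = -1: RHS = -24 is not a perfect cube.
  y = 2: RHS = 57 is not a perfect cube.
  y = -2: RHS = -87 is not a perfect cube.
  y = 3: RHS = 228 is not a perfect cube.
  y = -3: RHS = -258 is not a perfect cube.
Continuing the search up to |y| = 35 finds no solutions either.
No (x, y) in the scanned range satisfies the equation.

No integer solutions with |y| ≤ 35.


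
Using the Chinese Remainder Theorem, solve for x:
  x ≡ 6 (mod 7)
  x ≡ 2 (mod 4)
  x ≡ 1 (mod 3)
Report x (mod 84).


Moduli 7, 4, 3 are pairwise coprime; by CRT there is a unique solution modulo M = 7 · 4 · 3 = 84.
Solve pairwise, accumulating the modulus:
  Start with x ≡ 6 (mod 7).
  Combine with x ≡ 2 (mod 4): since gcd(7, 4) = 1, we get a unique residue mod 28.
    Write x = 6 + 7·t and substitute into x ≡ 2 (mod 4): 7·t ≡ 2 − 6 = -4 (mod 4).
    Reduce coefficients mod 4: 3·t ≡ 0 (mod 4).
    The inverse of 3 mod 4 is 3 (since 3·3 = 9 = 2·4 + 1), so t ≡ 3·0 = 0 ≡ 0 (mod 4).
    Then x = 6 + 7·0 = 6, valid modulo lcm(7, 4) = 28: x ≡ 6 (mod 28).
  Combine with x ≡ 1 (mod 3): since gcd(28, 3) = 1, we get a unique residue mod 84.
    Write x = 6 + 28·t and substitute into x ≡ 1 (mod 3): 28·t ≡ 1 − 6 = -5 (mod 3).
    Reduce coefficients mod 3: 1·t ≡ 1 (mod 3).
    So t ≡ 1 (mod 3).
    Then x = 6 + 28·1 = 34, valid modulo lcm(28, 3) = 84: x ≡ 34 (mod 84).
Verify: 34 mod 7 = 6 ✓, 34 mod 4 = 2 ✓, 34 mod 3 = 1 ✓.

x ≡ 34 (mod 84).


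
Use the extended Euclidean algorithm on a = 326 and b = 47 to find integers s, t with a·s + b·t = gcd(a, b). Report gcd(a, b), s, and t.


Euclidean algorithm on (326, 47) — divide until remainder is 0:
  326 = 6 · 47 + 44
  47 = 1 · 44 + 3
  44 = 14 · 3 + 2
  3 = 1 · 2 + 1
  2 = 2 · 1 + 0
gcd(326, 47) = 1.
Track Bezout coefficients alongside the remainders: start with r₀ = 326 = a·1 + b·0 (s = 1, t = 0) and r₁ = 47 = a·0 + b·1 (s = 0, t = 1); each new remainder r_{k+1} = r_{k-1} − q_k·r_k inherits s_{k+1} = s_{k-1} − q_k·s_k, t_{k+1} = t_{k-1} − q_k·t_k, so r_k = a·s_k + b·t_k at every step:
  q = 6: r = 44, s = 1 − 6·0 = 1, t = 0 − 6·1 = -6  (check: 326·1 + 47·(-6) = 44)
  q = 1: r = 3, s = 0 − 1·1 = -1, t = 1 − 1·(-6) = 7  (check: 326·(-1) + 47·7 = 3)
  q = 14: r = 2, s = 1 − 14·(-1) = 15, t = -6 − 14·7 = -104  (check: 326·15 + 47·(-104) = 2)
  q = 1: r = 1, s = -1 − 1·15 = -16, t = 7 − 1·(-104) = 111  (check: 326·(-16) + 47·111 = 1)
The row with r = 1 (the gcd) gives the Bezout coefficients s = -16, t = 111.
Result: 326 · (-16) + 47 · (111) = 1.

gcd(326, 47) = 1; s = -16, t = 111 (check: 326·(-16) + 47·111 = 1).


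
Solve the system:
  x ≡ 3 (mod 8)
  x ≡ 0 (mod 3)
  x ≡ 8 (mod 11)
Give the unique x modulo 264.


Moduli 8, 3, 11 are pairwise coprime; by CRT there is a unique solution modulo M = 8 · 3 · 11 = 264.
Solve pairwise, accumulating the modulus:
  Start with x ≡ 3 (mod 8).
  Combine with x ≡ 0 (mod 3): since gcd(8, 3) = 1, we get a unique residue mod 24.
    Write x = 3 + 8·t and substitute into x ≡ 0 (mod 3): 8·t ≡ 0 − 3 = -3 (mod 3).
    Reduce coefficients mod 3: 2·t ≡ 0 (mod 3).
    The inverse of 2 mod 3 is 2 (since 2·2 = 4 = 1·3 + 1), so t ≡ 2·0 = 0 ≡ 0 (mod 3).
    Then x = 3 + 8·0 = 3, valid modulo lcm(8, 3) = 24: x ≡ 3 (mod 24).
  Combine with x ≡ 8 (mod 11): since gcd(24, 11) = 1, we get a unique residue mod 264.
    Write x = 3 + 24·t and substitute into x ≡ 8 (mod 11): 24·t ≡ 8 − 3 = 5 (mod 11).
    Reduce coefficients mod 11: 2·t ≡ 5 (mod 11).
    The inverse of 2 mod 11 is 6 (since 2·6 = 12 = 1·11 + 1), so t ≡ 6·5 = 30 ≡ 8 (mod 11).
    Then x = 3 + 24·8 = 195, valid modulo lcm(24, 11) = 264: x ≡ 195 (mod 264).
Verify: 195 mod 8 = 3 ✓, 195 mod 3 = 0 ✓, 195 mod 11 = 8 ✓.

x ≡ 195 (mod 264).


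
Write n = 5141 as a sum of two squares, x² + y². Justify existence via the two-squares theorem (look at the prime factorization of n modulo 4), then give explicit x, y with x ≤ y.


Step 1: Factor n = 5141 = 53 · 97.
Step 2: Check the mod-4 condition on each prime factor: 53 ≡ 1 (mod 4), exponent 1; 97 ≡ 1 (mod 4), exponent 1.
All primes ≡ 3 (mod 4) appear to even exponent (or don't appear), so by the two-squares theorem n IS expressible as a sum of two squares.
Step 3: Build a representation. Here n = 53 · 97 is a product of primes ≡ 1 (mod 4). Each prime p ≡ 1 (mod 4) is itself a sum of two squares; find a² by testing p − a² for a perfect square:
  53: 53 − 1² = 52, 53 − 2² = 49 = 7² ⇒ 53 = 2² + 7².
  97: 97 − 1² = 96, 97 − 2² = 93, 97 − 3² = 88, 97 − 4² = 81 = 9² ⇒ 97 = 4² + 9².
  Combine using the Brahmagupta–Fibonacci identity (a² + b²)(c² + d²) = (ac − bd)² + (ad + bc)² = (ac + bd)² + (ad − bc)²:
  53 · 97 = 5141: from (2² + 7²)(4² + 9²), take (2·4 − 7·9, 2·9 + 7·4) = (8 − 63, 18 + 28) = (-55, 46); dropping signs (only squares matter) gives (55, 46); check 55² + 46² = 3025 + 2116 = 5141 ✓.
Step 4: Order so x ≤ y and verify: 46² + 55² = 2116 + 3025 = 5141 = n. ✓

n = 5141 = 46² + 55² (one valid representation with x ≤ y).


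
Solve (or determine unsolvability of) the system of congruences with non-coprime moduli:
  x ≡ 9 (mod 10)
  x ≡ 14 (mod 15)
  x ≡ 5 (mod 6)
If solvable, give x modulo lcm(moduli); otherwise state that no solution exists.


Moduli 10, 15, 6 are not pairwise coprime, so CRT works modulo lcm(m_i) when all pairwise compatibility conditions hold.
Pairwise compatibility: gcd(m_i, m_j) must divide a_i - a_j for every pair.
Merge one congruence at a time:
  Start: x ≡ 9 (mod 10).
  Combine with x ≡ 14 (mod 15): gcd(10, 15) = 5; 14 - 9 = 5, which IS divisible by 5, so compatible.
    Write x = 9 + 10·t and substitute into x ≡ 14 (mod 15): 10·t ≡ 14 − 9 = 5 (mod 15).
    Divide the congruence (and modulus) by g = 5: 2·t ≡ 1 (mod 3).
    The inverse of 2 mod 3 is 2 (since 2·2 = 4 = 1·3 + 1), so t ≡ 2·1 = 2 ≡ 2 (mod 3).
    Then x = 9 + 10·2 = 29, valid modulo lcm(10, 15) = 30: x ≡ 29 (mod 30).
  Combine with x ≡ 5 (mod 6): gcd(30, 6) = 6; 5 - 29 = -24, which IS divisible by 6, so compatible.
    Write x = 29 + 30·t and substitute into x ≡ 5 (mod 6): 30·t ≡ 5 − 29 = -24 (mod 6).
    Divide the congruence (and modulus) by g = 6: 5·t ≡ -4 (mod 1).
    Modulo 1 every t works; take t = 0.
    Then x = 29 + 30·0 = 29, valid modulo lcm(30, 6) = 30: x ≡ 29 (mod 30).
Verify: 29 mod 10 = 9, 29 mod 15 = 14, 29 mod 6 = 5.

x ≡ 29 (mod 30).


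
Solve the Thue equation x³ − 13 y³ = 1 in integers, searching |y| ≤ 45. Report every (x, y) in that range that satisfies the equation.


The equation is x³ - 13y³ = 1. For fixed y, x³ = 13·y³ + 1, so a solution requires the RHS to be a perfect cube.
Strategy: iterate y from -45 to 45, compute RHS = 13·y³ + 1, and check whether it is a (positive or negative) perfect cube.
Check small values of y:
  y = 0: RHS = 1 = (1)³ ⇒ x = 1 works.
  y = 1: RHS = 14 is not a perfect cube.
  y = -1: RHS = -12 is not a perfect cube.
  y = 2: RHS = 105 is not a perfect cube.
  y = -2: RHS = -103 is not a perfect cube.
  y = 3: RHS = 352 is not a perfect cube.
  y = -3: RHS = -350 is not a perfect cube.
Continuing the search up to |y| = 45 finds no further solutions beyond those listed.
Collected solutions: (1, 0).

Solutions (with |y| ≤ 45): (1, 0).


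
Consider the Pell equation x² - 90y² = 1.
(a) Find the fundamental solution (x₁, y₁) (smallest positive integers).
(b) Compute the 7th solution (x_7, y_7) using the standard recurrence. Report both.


Step 1: Find the fundamental solution (x₁, y₁) of x² - 90y² = 1.
  Expand √90 as a continued fraction. a₀ = ⌊√90⌋ = 9; iterate m_{k+1} = d_k·a_k − m_k, d_{k+1} = (90 − m_{k+1}²)/d_k, a_{k+1} = ⌊(a₀ + m_{k+1})/d_{k+1}⌋ (starting m₀ = 0, d₀ = 1), with convergents p_k = a_k·p_{k-1} + p_{k-2}, q_k = a_k·q_{k-1} + q_{k-2} (p₋₁ = 1, q₋₁ = 0):
  k = 0: a₀ = 9; p₀/q₀ = 9/1; p₀² − 90·q₀² = 81 − 90 = -9.
  k = 1: m = 9, d = 9, a = ⌊(9 + 9)/9⌋ = 2; p/q = (2·9 + 1)/(2·1 + 0) = 19/2; p² − 90·q² = 361 − 360 = 1.
  The first convergent with p² − 90·q² = 1 gives the fundamental solution (x₁, y₁) = (19, 2).
Step 2: Apply the recurrence (x_{n+1}, y_{n+1}) = (x₁x_n + 90y₁y_n, x₁y_n + y₁x_n) repeatedly.
  From (x_1, y_1) = (19, 2): x_2 = 19·19 + 90·2·2 = 721; y_2 = 19·2 + 2·19 = 76.
  From (x_2, y_2) = (721, 76): x_3 = 19·721 + 90·2·76 = 27379; y_3 = 19·76 + 2·721 = 2886.
  From (x_3, y_3) = (27379, 2886): x_4 = 19·27379 + 90·2·2886 = 1039681; y_4 = 19·2886 + 2·27379 = 109592.
  From (x_4, y_4) = (1039681, 109592): x_5 = 19·1039681 + 90·2·109592 = 39480499; y_5 = 19·109592 + 2·1039681 = 4161610.
  From (x_5, y_5) = (39480499, 4161610): x_6 = 19·39480499 + 90·2·4161610 = 1499219281; y_6 = 19·4161610 + 2·39480499 = 158031588.
  From (x_6, y_6) = (1499219281, 158031588): x_7 = 19·1499219281 + 90·2·158031588 = 56930852179; y_7 = 19·158031588 + 2·1499219281 = 6001038734.
Step 3: Verify x_7² - 90·y_7² = 3241121929827149048041 - 3241121929827149048040 = 1 (should be 1). ✓

(x_1, y_1) = (19, 2); (x_7, y_7) = (56930852179, 6001038734).


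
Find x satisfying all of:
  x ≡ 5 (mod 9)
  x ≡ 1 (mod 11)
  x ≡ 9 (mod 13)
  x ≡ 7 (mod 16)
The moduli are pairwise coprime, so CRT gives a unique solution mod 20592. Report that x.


Product of moduli M = 9 · 11 · 13 · 16 = 20592.
Merge one congruence at a time:
  Start: x ≡ 5 (mod 9).
  Combine with x ≡ 1 (mod 11); new modulus lcm = 99.
    Write x = 5 + 9·t and substitute into x ≡ 1 (mod 11): 9·t ≡ 1 − 5 = -4 (mod 11).
    Reduce coefficients mod 11: 9·t ≡ 7 (mod 11).
    The inverse of 9 mod 11 is 5 (since 9·5 = 45 = 4·11 + 1), so t ≡ 5·7 = 35 ≡ 2 (mod 11).
    Then x = 5 + 9·2 = 23, valid modulo lcm(9, 11) = 99: x ≡ 23 (mod 99).
  Combine with x ≡ 9 (mod 13); new modulus lcm = 1287.
    Write x = 23 + 99·t and substitute into x ≡ 9 (mod 13): 99·t ≡ 9 − 23 = -14 (mod 13).
    Reduce coefficients mod 13: 8·t ≡ 12 (mod 13).
    The inverse of 8 mod 13 is 5 (since 8·5 = 40 = 3·13 + 1), so t ≡ 5·12 = 60 ≡ 8 (mod 13).
    Then x = 23 + 99·8 = 815, valid modulo lcm(99, 13) = 1287: x ≡ 815 (mod 1287).
  Combine with x ≡ 7 (mod 16); new modulus lcm = 20592.
    Write x = 815 + 1287·t and substitute into x ≡ 7 (mod 16): 1287·t ≡ 7 − 815 = -808 (mod 16).
    Reduce coefficients mod 16: 7·t ≡ 8 (mod 16).
    The inverse of 7 mod 16 is 7 (since 7·7 = 49 = 3·16 + 1), so t ≡ 7·8 = 56 ≡ 8 (mod 16).
    Then x = 815 + 1287·8 = 11111, valid modulo lcm(1287, 16) = 20592: x ≡ 11111 (mod 20592).
Verify against each original: 11111 mod 9 = 5, 11111 mod 11 = 1, 11111 mod 13 = 9, 11111 mod 16 = 7.

x ≡ 11111 (mod 20592).


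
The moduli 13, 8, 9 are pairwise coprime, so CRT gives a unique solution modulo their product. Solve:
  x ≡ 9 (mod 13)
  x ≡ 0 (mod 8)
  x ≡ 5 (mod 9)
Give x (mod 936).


Moduli 13, 8, 9 are pairwise coprime; by CRT there is a unique solution modulo M = 13 · 8 · 9 = 936.
Solve pairwise, accumulating the modulus:
  Start with x ≡ 9 (mod 13).
  Combine with x ≡ 0 (mod 8): since gcd(13, 8) = 1, we get a unique residue mod 104.
    Write x = 9 + 13·t and substitute into x ≡ 0 (mod 8): 13·t ≡ 0 − 9 = -9 (mod 8).
    Reduce coefficients mod 8: 5·t ≡ 7 (mod 8).
    The inverse of 5 mod 8 is 5 (since 5·5 = 25 = 3·8 + 1), so t ≡ 5·7 = 35 ≡ 3 (mod 8).
    Then x = 9 + 13·3 = 48, valid modulo lcm(13, 8) = 104: x ≡ 48 (mod 104).
  Combine with x ≡ 5 (mod 9): since gcd(104, 9) = 1, we get a unique residue mod 936.
    Write x = 48 + 104·t and substitute into x ≡ 5 (mod 9): 104·t ≡ 5 − 48 = -43 (mod 9).
    Reduce coefficients mod 9: 5·t ≡ 2 (mod 9).
    The inverse of 5 mod 9 is 2 (since 5·2 = 10 = 1·9 + 1), so t ≡ 2·2 = 4 ≡ 4 (mod 9).
    Then x = 48 + 104·4 = 464, valid modulo lcm(104, 9) = 936: x ≡ 464 (mod 936).
Verify: 464 mod 13 = 9 ✓, 464 mod 8 = 0 ✓, 464 mod 9 = 5 ✓.

x ≡ 464 (mod 936).


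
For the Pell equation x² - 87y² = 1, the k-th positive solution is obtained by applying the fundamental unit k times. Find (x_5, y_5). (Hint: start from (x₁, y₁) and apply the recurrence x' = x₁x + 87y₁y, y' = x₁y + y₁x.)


Step 1: Find the fundamental solution (x₁, y₁) of x² - 87y² = 1.
  Expand √87 as a continued fraction. a₀ = ⌊√87⌋ = 9; iterate m_{k+1} = d_k·a_k − m_k, d_{k+1} = (87 − m_{k+1}²)/d_k, a_{k+1} = ⌊(a₀ + m_{k+1})/d_{k+1}⌋ (starting m₀ = 0, d₀ = 1), with convergents p_k = a_k·p_{k-1} + p_{k-2}, q_k = a_k·q_{k-1} + q_{k-2} (p₋₁ = 1, q₋₁ = 0):
  k = 0: a₀ = 9; p₀/q₀ = 9/1; p₀² − 87·q₀² = 81 − 87 = -6.
  k = 1: m = 9, d = 6, a = ⌊(9 + 9)/6⌋ = 3; p/q = (3·9 + 1)/(3·1 + 0) = 28/3; p² − 87·q² = 784 − 783 = 1.
  The first convergent with p² − 87·q² = 1 gives the fundamental solution (x₁, y₁) = (28, 3).
Step 2: Apply the recurrence (x_{n+1}, y_{n+1}) = (x₁x_n + 87y₁y_n, x₁y_n + y₁x_n) repeatedly.
  From (x_1, y_1) = (28, 3): x_2 = 28·28 + 87·3·3 = 1567; y_2 = 28·3 + 3·28 = 168.
  From (x_2, y_2) = (1567, 168): x_3 = 28·1567 + 87·3·168 = 87724; y_3 = 28·168 + 3·1567 = 9405.
  From (x_3, y_3) = (87724, 9405): x_4 = 28·87724 + 87·3·9405 = 4910977; y_4 = 28·9405 + 3·87724 = 526512.
  From (x_4, y_4) = (4910977, 526512): x_5 = 28·4910977 + 87·3·526512 = 274926988; y_5 = 28·526512 + 3·4910977 = 29475267.
Step 3: Verify x_5² - 87·y_5² = 75584848730752144 - 75584848730752143 = 1 (should be 1). ✓

(x_1, y_1) = (28, 3); (x_5, y_5) = (274926988, 29475267).


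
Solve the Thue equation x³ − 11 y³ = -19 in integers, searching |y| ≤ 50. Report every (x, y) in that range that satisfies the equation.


The equation is x³ - 11y³ = -19. For fixed y, x³ = 11·y³ − 19, so a solution requires the RHS to be a perfect cube.
Strategy: iterate y from -50 to 50, compute RHS = 11·y³ − 19, and check whether it is a (positive or negative) perfect cube.
Check small values of y:
  y = 0: RHS = -19 is not a perfect cube.
  y = 1: RHS = -8 = (-2)³ ⇒ x = -2 works.
  y = -1: RHS = -30 is not a perfect cube.
  y = 2: RHS = 69 is not a perfect cube.
  y = -2: RHS = -107 is not a perfect cube.
  y = 3: RHS = 278 is not a perfect cube.
  y = -3: RHS = -316 is not a perfect cube.
Continuing, at y = 9: RHS = 8000 = (20)³ ⇒ x = 20 works.
Searching the remaining y in |y| ≤ 50 finds no further solutions.
Collected solutions: (-2, 1), (20, 9).

Solutions (with |y| ≤ 50): (-2, 1), (20, 9).


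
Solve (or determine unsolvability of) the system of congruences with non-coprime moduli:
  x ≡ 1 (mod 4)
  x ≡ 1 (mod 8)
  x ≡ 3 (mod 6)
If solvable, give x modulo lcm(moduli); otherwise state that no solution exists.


Moduli 4, 8, 6 are not pairwise coprime, so CRT works modulo lcm(m_i) when all pairwise compatibility conditions hold.
Pairwise compatibility: gcd(m_i, m_j) must divide a_i - a_j for every pair.
Merge one congruence at a time:
  Start: x ≡ 1 (mod 4).
  Combine with x ≡ 1 (mod 8): gcd(4, 8) = 4; 1 - 1 = 0, which IS divisible by 4, so compatible.
    Write x = 1 + 4·t and substitute into x ≡ 1 (mod 8): 4·t ≡ 1 − 1 = 0 (mod 8).
    Divide the congruence (and modulus) by g = 4: 1·t ≡ 0 (mod 2).
    So t ≡ 0 (mod 2).
    Then x = 1 + 4·0 = 1, valid modulo lcm(4, 8) = 8: x ≡ 1 (mod 8).
  Combine with x ≡ 3 (mod 6): gcd(8, 6) = 2; 3 - 1 = 2, which IS divisible by 2, so compatible.
    Write x = 1 + 8·t and substitute into x ≡ 3 (mod 6): 8·t ≡ 3 − 1 = 2 (mod 6).
    Divide the congruence (and modulus) by g = 2: 4·t ≡ 1 (mod 3).
    Reduce coefficients mod 3: 1·t ≡ 1 (mod 3).
    So t ≡ 1 (mod 3).
    Then x = 1 + 8·1 = 9, valid modulo lcm(8, 6) = 24: x ≡ 9 (mod 24).
Verify: 9 mod 4 = 1, 9 mod 8 = 1, 9 mod 6 = 3.

x ≡ 9 (mod 24).


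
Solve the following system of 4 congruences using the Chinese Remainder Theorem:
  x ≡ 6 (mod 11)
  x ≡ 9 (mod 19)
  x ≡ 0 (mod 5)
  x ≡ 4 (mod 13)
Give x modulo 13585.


Product of moduli M = 11 · 19 · 5 · 13 = 13585.
Merge one congruence at a time:
  Start: x ≡ 6 (mod 11).
  Combine with x ≡ 9 (mod 19); new modulus lcm = 209.
    Write x = 6 + 11·t and substitute into x ≡ 9 (mod 19): 11·t ≡ 9 − 6 = 3 (mod 19).
    The inverse of 11 mod 19 is 7 (since 11·7 = 77 = 4·19 + 1), so t ≡ 7·3 = 21 ≡ 2 (mod 19).
    Then x = 6 + 11·2 = 28, valid modulo lcm(11, 19) = 209: x ≡ 28 (mod 209).
  Combine with x ≡ 0 (mod 5); new modulus lcm = 1045.
    Write x = 28 + 209·t and substitute into x ≡ 0 (mod 5): 209·t ≡ 0 − 28 = -28 (mod 5).
    Reduce coefficients mod 5: 4·t ≡ 2 (mod 5).
    The inverse of 4 mod 5 is 4 (since 4·4 = 16 = 3·5 + 1), so t ≡ 4·2 = 8 ≡ 3 (mod 5).
    Then x = 28 + 209·3 = 655, valid modulo lcm(209, 5) = 1045: x ≡ 655 (mod 1045).
  Combine with x ≡ 4 (mod 13); new modulus lcm = 13585.
    Write x = 655 + 1045·t and substitute into x ≡ 4 (mod 13): 1045·t ≡ 4 − 655 = -651 (mod 13).
    Reduce coefficients mod 13: 5·t ≡ 12 (mod 13).
    The inverse of 5 mod 13 is 8 (since 5·8 = 40 = 3·13 + 1), so t ≡ 8·12 = 96 ≡ 5 (mod 13).
    Then x = 655 + 1045·5 = 5880, valid modulo lcm(1045, 13) = 13585: x ≡ 5880 (mod 13585).
Verify against each original: 5880 mod 11 = 6, 5880 mod 19 = 9, 5880 mod 5 = 0, 5880 mod 13 = 4.

x ≡ 5880 (mod 13585).


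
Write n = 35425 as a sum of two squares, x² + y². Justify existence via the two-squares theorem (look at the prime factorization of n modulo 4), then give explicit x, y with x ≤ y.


Step 1: Factor n = 35425 = 5^2 · 13 · 109.
Step 2: Check the mod-4 condition on each prime factor: 5 ≡ 1 (mod 4), exponent 2; 13 ≡ 1 (mod 4), exponent 1; 109 ≡ 1 (mod 4), exponent 1.
All primes ≡ 3 (mod 4) appear to even exponent (or don't appear), so by the two-squares theorem n IS expressible as a sum of two squares.
Step 3: Build a representation. Group n = k² · m with k = 5 and m = 13 · 109 = 1417 (a product of primes ≡ 1 (mod 4)); a representation of m scales to one of n via (k·x)² + (k·y)² = k²(x² + y²). Each prime p ≡ 1 (mod 4) is itself a sum of two squares; find a² by testing p − a² for a perfect square:
  13: 13 − 1² = 12, 13 − 2² = 9 = 3² ⇒ 13 = 2² + 3².
  109: 109 − 1² = 108, 109 − 2² = 105, 109 − 3² = 100 = 10² ⇒ 109 = 3² + 10².
  Combine using the Brahmagupta–Fibonacci identity (a² + b²)(c² + d²) = (ac − bd)² + (ad + bc)² = (ac + bd)² + (ad − bc)²:
  13 · 109 = 1417: from (2² + 3²)(3² + 10²), take (2·3 − 3·10, 2·10 + 3·3) = (6 − 30, 20 + 9) = (-24, 29); dropping signs (only squares matter) gives (24, 29); check 24² + 29² = 576 + 841 = 1417 ✓.
  Scale by k = 5: (5·24, 5·29) = (120, 145).
Step 4: Order so x ≤ y and verify: 120² + 145² = 14400 + 21025 = 35425 = n. ✓

n = 35425 = 120² + 145² (one valid representation with x ≤ y).


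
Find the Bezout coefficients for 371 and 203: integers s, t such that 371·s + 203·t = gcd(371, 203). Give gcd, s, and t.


Euclidean algorithm on (371, 203) — divide until remainder is 0:
  371 = 1 · 203 + 168
  203 = 1 · 168 + 35
  168 = 4 · 35 + 28
  35 = 1 · 28 + 7
  28 = 4 · 7 + 0
gcd(371, 203) = 7.
Track Bezout coefficients alongside the remainders: start with r₀ = 371 = a·1 + b·0 (s = 1, t = 0) and r₁ = 203 = a·0 + b·1 (s = 0, t = 1); each new remainder r_{k+1} = r_{k-1} − q_k·r_k inherits s_{k+1} = s_{k-1} − q_k·s_k, t_{k+1} = t_{k-1} − q_k·t_k, so r_k = a·s_k + b·t_k at every step:
  q = 1: r = 168, s = 1 − 1·0 = 1, t = 0 − 1·1 = -1  (check: 371·1 + 203·(-1) = 168)
  q = 1: r = 35, s = 0 − 1·1 = -1, t = 1 − 1·(-1) = 2  (check: 371·(-1) + 203·2 = 35)
  q = 4: r = 28, s = 1 − 4·(-1) = 5, t = -1 − 4·2 = -9  (check: 371·5 + 203·(-9) = 28)
  q = 1: r = 7, s = -1 − 1·5 = -6, t = 2 − 1·(-9) = 11  (check: 371·(-6) + 203·11 = 7)
The row with r = 7 (the gcd) gives the Bezout coefficients s = -6, t = 11.
Result: 371 · (-6) + 203 · (11) = 7.

gcd(371, 203) = 7; s = -6, t = 11 (check: 371·(-6) + 203·11 = 7).


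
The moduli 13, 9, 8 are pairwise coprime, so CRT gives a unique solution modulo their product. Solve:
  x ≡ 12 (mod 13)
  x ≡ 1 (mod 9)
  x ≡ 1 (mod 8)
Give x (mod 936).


Moduli 13, 9, 8 are pairwise coprime; by CRT there is a unique solution modulo M = 13 · 9 · 8 = 936.
Solve pairwise, accumulating the modulus:
  Start with x ≡ 12 (mod 13).
  Combine with x ≡ 1 (mod 9): since gcd(13, 9) = 1, we get a unique residue mod 117.
    Write x = 12 + 13·t and substitute into x ≡ 1 (mod 9): 13·t ≡ 1 − 12 = -11 (mod 9).
    Reduce coefficients mod 9: 4·t ≡ 7 (mod 9).
    The inverse of 4 mod 9 is 7 (since 4·7 = 28 = 3·9 + 1), so t ≡ 7·7 = 49 ≡ 4 (mod 9).
    Then x = 12 + 13·4 = 64, valid modulo lcm(13, 9) = 117: x ≡ 64 (mod 117).
  Combine with x ≡ 1 (mod 8): since gcd(117, 8) = 1, we get a unique residue mod 936.
    Write x = 64 + 117·t and substitute into x ≡ 1 (mod 8): 117·t ≡ 1 − 64 = -63 (mod 8).
    Reduce coefficients mod 8: 5·t ≡ 1 (mod 8).
    The inverse of 5 mod 8 is 5 (since 5·5 = 25 = 3·8 + 1), so t ≡ 5·1 = 5 ≡ 5 (mod 8).
    Then x = 64 + 117·5 = 649, valid modulo lcm(117, 8) = 936: x ≡ 649 (mod 936).
Verify: 649 mod 13 = 12 ✓, 649 mod 9 = 1 ✓, 649 mod 8 = 1 ✓.

x ≡ 649 (mod 936).


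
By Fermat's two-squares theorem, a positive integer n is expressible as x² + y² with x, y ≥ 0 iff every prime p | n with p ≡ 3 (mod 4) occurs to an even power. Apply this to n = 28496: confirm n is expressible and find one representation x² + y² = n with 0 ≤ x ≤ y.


Step 1: Factor n = 28496 = 2^4 · 13 · 137.
Step 2: Check the mod-4 condition on each prime factor: 2 = 2 (special); 13 ≡ 1 (mod 4), exponent 1; 137 ≡ 1 (mod 4), exponent 1.
All primes ≡ 3 (mod 4) appear to even exponent (or don't appear), so by the two-squares theorem n IS expressible as a sum of two squares.
Step 3: Build a representation. Group n = k² · m with k = 4 and m = 13 · 137 = 1781 (a product of primes ≡ 1 (mod 4)); a representation of m scales to one of n via (k·x)² + (k·y)² = k²(x² + y²). Each prime p ≡ 1 (mod 4) is itself a sum of two squares; find a² by testing p − a² for a perfect square:
  13: 13 − 1² = 12, 13 − 2² = 9 = 3² ⇒ 13 = 2² + 3².
  137: 137 − 1² = 136, 137 − 2² = 133, 137 − 3² = 128, 137 − 4² = 121 = 11² ⇒ 137 = 4² + 11².
  Combine using the Brahmagupta–Fibonacci identity (a² + b²)(c² + d²) = (ac − bd)² + (ad + bc)² = (ac + bd)² + (ad − bc)²:
  13 · 137 = 1781: from (2² + 3²)(4² + 11²), take (2·4 − 3·11, 2·11 + 3·4) = (8 − 33, 22 + 12) = (-25, 34); dropping signs (only squares matter) gives (25, 34); check 25² + 34² = 625 + 1156 = 1781 ✓.
  Scale by k = 4: (4·25, 4·34) = (100, 136).
Step 4: Order so x ≤ y and verify: 100² + 136² = 10000 + 18496 = 28496 = n. ✓

n = 28496 = 100² + 136² (one valid representation with x ≤ y).


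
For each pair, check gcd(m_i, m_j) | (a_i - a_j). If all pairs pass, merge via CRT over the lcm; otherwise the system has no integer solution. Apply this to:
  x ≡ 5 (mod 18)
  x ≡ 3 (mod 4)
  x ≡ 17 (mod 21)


Moduli 18, 4, 21 are not pairwise coprime, so CRT works modulo lcm(m_i) when all pairwise compatibility conditions hold.
Pairwise compatibility: gcd(m_i, m_j) must divide a_i - a_j for every pair.
Merge one congruence at a time:
  Start: x ≡ 5 (mod 18).
  Combine with x ≡ 3 (mod 4): gcd(18, 4) = 2; 3 - 5 = -2, which IS divisible by 2, so compatible.
    Write x = 5 + 18·t and substitute into x ≡ 3 (mod 4): 18·t ≡ 3 − 5 = -2 (mod 4).
    Divide the congruence (and modulus) by g = 2: 9·t ≡ -1 (mod 2).
    Reduce coefficients mod 2: 1·t ≡ 1 (mod 2).
    So t ≡ 1 (mod 2).
    Then x = 5 + 18·1 = 23, valid modulo lcm(18, 4) = 36: x ≡ 23 (mod 36).
  Combine with x ≡ 17 (mod 21): gcd(36, 21) = 3; 17 - 23 = -6, which IS divisible by 3, so compatible.
    Write x = 23 + 36·t and substitute into x ≡ 17 (mod 21): 36·t ≡ 17 − 23 = -6 (mod 21).
    Divide the congruence (and modulus) by g = 3: 12·t ≡ -2 (mod 7).
    Reduce coefficients mod 7: 5·t ≡ 5 (mod 7).
    The inverse of 5 mod 7 is 3 (since 5·3 = 15 = 2·7 + 1), so t ≡ 3·5 = 15 ≡ 1 (mod 7).
    Then x = 23 + 36·1 = 59, valid modulo lcm(36, 21) = 252: x ≡ 59 (mod 252).
Verify: 59 mod 18 = 5, 59 mod 4 = 3, 59 mod 21 = 17.

x ≡ 59 (mod 252).


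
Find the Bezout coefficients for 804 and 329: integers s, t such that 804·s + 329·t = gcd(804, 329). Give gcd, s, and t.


Euclidean algorithm on (804, 329) — divide until remainder is 0:
  804 = 2 · 329 + 146
  329 = 2 · 146 + 37
  146 = 3 · 37 + 35
  37 = 1 · 35 + 2
  35 = 17 · 2 + 1
  2 = 2 · 1 + 0
gcd(804, 329) = 1.
Track Bezout coefficients alongside the remainders: start with r₀ = 804 = a·1 + b·0 (s = 1, t = 0) and r₁ = 329 = a·0 + b·1 (s = 0, t = 1); each new remainder r_{k+1} = r_{k-1} − q_k·r_k inherits s_{k+1} = s_{k-1} − q_k·s_k, t_{k+1} = t_{k-1} − q_k·t_k, so r_k = a·s_k + b·t_k at every step:
  q = 2: r = 146, s = 1 − 2·0 = 1, t = 0 − 2·1 = -2  (check: 804·1 + 329·(-2) = 146)
  q = 2: r = 37, s = 0 − 2·1 = -2, t = 1 − 2·(-2) = 5  (check: 804·(-2) + 329·5 = 37)
  q = 3: r = 35, s = 1 − 3·(-2) = 7, t = -2 − 3·5 = -17  (check: 804·7 + 329·(-17) = 35)
  q = 1: r = 2, s = -2 − 1·7 = -9, t = 5 − 1·(-17) = 22  (check: 804·(-9) + 329·22 = 2)
  q = 17: r = 1, s = 7 − 17·(-9) = 160, t = -17 − 17·22 = -391  (check: 804·160 + 329·(-391) = 1)
The row with r = 1 (the gcd) gives the Bezout coefficients s = 160, t = -391.
Result: 804 · (160) + 329 · (-391) = 1.

gcd(804, 329) = 1; s = 160, t = -391 (check: 804·160 + 329·(-391) = 1).


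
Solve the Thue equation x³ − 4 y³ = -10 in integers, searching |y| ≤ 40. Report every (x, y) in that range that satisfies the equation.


The equation is x³ - 4y³ = -10. For fixed y, x³ = 4·y³ − 10, so a solution requires the RHS to be a perfect cube.
Strategy: iterate y from -40 to 40, compute RHS = 4·y³ − 10, and check whether it is a (positive or negative) perfect cube.
Check small values of y:
  y = 0: RHS = -10 is not a perfect cube.
  y = 1: RHS = -6 is not a perfect cube.
  y = -1: RHS = -14 is not a perfect cube.
  y = 2: RHS = 22 is not a perfect cube.
  y = -2: RHS = -42 is not a perfect cube.
  y = 3: RHS = 98 is not a perfect cube.
  y = -3: RHS = -118 is not a perfect cube.
Continuing the search up to |y| = 40 finds no solutions either.
No (x, y) in the scanned range satisfies the equation.

No integer solutions with |y| ≤ 40.


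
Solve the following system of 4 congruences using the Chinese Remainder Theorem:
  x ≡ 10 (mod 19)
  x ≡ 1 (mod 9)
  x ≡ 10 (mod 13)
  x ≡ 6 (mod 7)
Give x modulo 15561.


Product of moduli M = 19 · 9 · 13 · 7 = 15561.
Merge one congruence at a time:
  Start: x ≡ 10 (mod 19).
  Combine with x ≡ 1 (mod 9); new modulus lcm = 171.
    Write x = 10 + 19·t and substitute into x ≡ 1 (mod 9): 19·t ≡ 1 − 10 = -9 (mod 9).
    Reduce coefficients mod 9: 1·t ≡ 0 (mod 9).
    So t ≡ 0 (mod 9).
    Then x = 10 + 19·0 = 10, valid modulo lcm(19, 9) = 171: x ≡ 10 (mod 171).
  Combine with x ≡ 10 (mod 13); new modulus lcm = 2223.
    Write x = 10 + 171·t and substitute into x ≡ 10 (mod 13): 171·t ≡ 10 − 10 = 0 (mod 13).
    Reduce coefficients mod 13: 2·t ≡ 0 (mod 13).
    The inverse of 2 mod 13 is 7 (since 2·7 = 14 = 1·13 + 1), so t ≡ 7·0 = 0 ≡ 0 (mod 13).
    Then x = 10 + 171·0 = 10, valid modulo lcm(171, 13) = 2223: x ≡ 10 (mod 2223).
  Combine with x ≡ 6 (mod 7); new modulus lcm = 15561.
    Write x = 10 + 2223·t and substitute into x ≡ 6 (mod 7): 2223·t ≡ 6 − 10 = -4 (mod 7).
    Reduce coefficients mod 7: 4·t ≡ 3 (mod 7).
    The inverse of 4 mod 7 is 2 (since 4·2 = 8 = 1·7 + 1), so t ≡ 2·3 = 6 ≡ 6 (mod 7).
    Then x = 10 + 2223·6 = 13348, valid modulo lcm(2223, 7) = 15561: x ≡ 13348 (mod 15561).
Verify against each original: 13348 mod 19 = 10, 13348 mod 9 = 1, 13348 mod 13 = 10, 13348 mod 7 = 6.

x ≡ 13348 (mod 15561).


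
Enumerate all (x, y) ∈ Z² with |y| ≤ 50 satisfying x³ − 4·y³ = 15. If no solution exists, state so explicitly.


The equation is x³ - 4y³ = 15. For fixed y, x³ = 4·y³ + 15, so a solution requires the RHS to be a perfect cube.
Strategy: iterate y from -50 to 50, compute RHS = 4·y³ + 15, and check whether it is a (positive or negative) perfect cube.
Check small values of y:
  y = 0: RHS = 15 is not a perfect cube.
  y = 1: RHS = 19 is not a perfect cube.
  y = -1: RHS = 11 is not a perfect cube.
  y = 2: RHS = 47 is not a perfect cube.
  y = -2: RHS = -17 is not a perfect cube.
  y = 3: RHS = 123 is not a perfect cube.
  y = -3: RHS = -93 is not a perfect cube.
Continuing the search up to |y| = 50 finds no solutions either.
No (x, y) in the scanned range satisfies the equation.

No integer solutions with |y| ≤ 50.


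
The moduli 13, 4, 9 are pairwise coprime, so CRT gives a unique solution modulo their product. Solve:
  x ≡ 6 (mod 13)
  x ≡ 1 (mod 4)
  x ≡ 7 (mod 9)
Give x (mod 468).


Moduli 13, 4, 9 are pairwise coprime; by CRT there is a unique solution modulo M = 13 · 4 · 9 = 468.
Solve pairwise, accumulating the modulus:
  Start with x ≡ 6 (mod 13).
  Combine with x ≡ 1 (mod 4): since gcd(13, 4) = 1, we get a unique residue mod 52.
    Write x = 6 + 13·t and substitute into x ≡ 1 (mod 4): 13·t ≡ 1 − 6 = -5 (mod 4).
    Reduce coefficients mod 4: 1·t ≡ 3 (mod 4).
    So t ≡ 3 (mod 4).
    Then x = 6 + 13·3 = 45, valid modulo lcm(13, 4) = 52: x ≡ 45 (mod 52).
  Combine with x ≡ 7 (mod 9): since gcd(52, 9) = 1, we get a unique residue mod 468.
    Write x = 45 + 52·t and substitute into x ≡ 7 (mod 9): 52·t ≡ 7 − 45 = -38 (mod 9).
    Reduce coefficients mod 9: 7·t ≡ 7 (mod 9).
    The inverse of 7 mod 9 is 4 (since 7·4 = 28 = 3·9 + 1), so t ≡ 4·7 = 28 ≡ 1 (mod 9).
    Then x = 45 + 52·1 = 97, valid modulo lcm(52, 9) = 468: x ≡ 97 (mod 468).
Verify: 97 mod 13 = 6 ✓, 97 mod 4 = 1 ✓, 97 mod 9 = 7 ✓.

x ≡ 97 (mod 468).


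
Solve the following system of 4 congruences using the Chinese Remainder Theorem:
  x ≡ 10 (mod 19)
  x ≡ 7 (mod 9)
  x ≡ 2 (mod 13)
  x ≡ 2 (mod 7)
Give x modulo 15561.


Product of moduli M = 19 · 9 · 13 · 7 = 15561.
Merge one congruence at a time:
  Start: x ≡ 10 (mod 19).
  Combine with x ≡ 7 (mod 9); new modulus lcm = 171.
    Write x = 10 + 19·t and substitute into x ≡ 7 (mod 9): 19·t ≡ 7 − 10 = -3 (mod 9).
    Reduce coefficients mod 9: 1·t ≡ 6 (mod 9).
    So t ≡ 6 (mod 9).
    Then x = 10 + 19·6 = 124, valid modulo lcm(19, 9) = 171: x ≡ 124 (mod 171).
  Combine with x ≡ 2 (mod 13); new modulus lcm = 2223.
    Write x = 124 + 171·t and substitute into x ≡ 2 (mod 13): 171·t ≡ 2 − 124 = -122 (mod 13).
    Reduce coefficients mod 13: 2·t ≡ 8 (mod 13).
    The inverse of 2 mod 13 is 7 (since 2·7 = 14 = 1·13 + 1), so t ≡ 7·8 = 56 ≡ 4 (mod 13).
    Then x = 124 + 171·4 = 808, valid modulo lcm(171, 13) = 2223: x ≡ 808 (mod 2223).
  Combine with x ≡ 2 (mod 7); new modulus lcm = 15561.
    Write x = 808 + 2223·t and substitute into x ≡ 2 (mod 7): 2223·t ≡ 2 − 808 = -806 (mod 7).
    Reduce coefficients mod 7: 4·t ≡ 6 (mod 7).
    The inverse of 4 mod 7 is 2 (since 4·2 = 8 = 1·7 + 1), so t ≡ 2·6 = 12 ≡ 5 (mod 7).
    Then x = 808 + 2223·5 = 11923, valid modulo lcm(2223, 7) = 15561: x ≡ 11923 (mod 15561).
Verify against each original: 11923 mod 19 = 10, 11923 mod 9 = 7, 11923 mod 13 = 2, 11923 mod 7 = 2.

x ≡ 11923 (mod 15561).


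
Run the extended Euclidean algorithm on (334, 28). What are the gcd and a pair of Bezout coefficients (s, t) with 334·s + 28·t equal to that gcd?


Euclidean algorithm on (334, 28) — divide until remainder is 0:
  334 = 11 · 28 + 26
  28 = 1 · 26 + 2
  26 = 13 · 2 + 0
gcd(334, 28) = 2.
Track Bezout coefficients alongside the remainders: start with r₀ = 334 = a·1 + b·0 (s = 1, t = 0) and r₁ = 28 = a·0 + b·1 (s = 0, t = 1); each new remainder r_{k+1} = r_{k-1} − q_k·r_k inherits s_{k+1} = s_{k-1} − q_k·s_k, t_{k+1} = t_{k-1} − q_k·t_k, so r_k = a·s_k + b·t_k at every step:
  q = 11: r = 26, s = 1 − 11·0 = 1, t = 0 − 11·1 = -11  (check: 334·1 + 28·(-11) = 26)
  q = 1: r = 2, s = 0 − 1·1 = -1, t = 1 − 1·(-11) = 12  (check: 334·(-1) + 28·12 = 2)
The row with r = 2 (the gcd) gives the Bezout coefficients s = -1, t = 12.
Result: 334 · (-1) + 28 · (12) = 2.

gcd(334, 28) = 2; s = -1, t = 12 (check: 334·(-1) + 28·12 = 2).


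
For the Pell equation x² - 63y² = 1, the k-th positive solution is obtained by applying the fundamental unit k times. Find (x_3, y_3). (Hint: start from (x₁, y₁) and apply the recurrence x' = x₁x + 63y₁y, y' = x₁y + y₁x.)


Step 1: Find the fundamental solution (x₁, y₁) of x² - 63y² = 1.
  Expand √63 as a continued fraction. a₀ = ⌊√63⌋ = 7; iterate m_{k+1} = d_k·a_k − m_k, d_{k+1} = (63 − m_{k+1}²)/d_k, a_{k+1} = ⌊(a₀ + m_{k+1})/d_{k+1}⌋ (starting m₀ = 0, d₀ = 1), with convergents p_k = a_k·p_{k-1} + p_{k-2}, q_k = a_k·q_{k-1} + q_{k-2} (p₋₁ = 1, q₋₁ = 0):
  k = 0: a₀ = 7; p₀/q₀ = 7/1; p₀² − 63·q₀² = 49 − 63 = -14.
  k = 1: m = 7, d = 14, a = ⌊(7 + 7)/14⌋ = 1; p/q = (1·7 + 1)/(1·1 + 0) = 8/1; p² − 63·q² = 64 − 63 = 1.
  The first convergent with p² − 63·q² = 1 gives the fundamental solution (x₁, y₁) = (8, 1).
Step 2: Apply the recurrence (x_{n+1}, y_{n+1}) = (x₁x_n + 63y₁y_n, x₁y_n + y₁x_n) repeatedly.
  From (x_1, y_1) = (8, 1): x_2 = 8·8 + 63·1·1 = 127; y_2 = 8·1 + 1·8 = 16.
  From (x_2, y_2) = (127, 16): x_3 = 8·127 + 63·1·16 = 2024; y_3 = 8·16 + 1·127 = 255.
Step 3: Verify x_3² - 63·y_3² = 4096576 - 4096575 = 1 (should be 1). ✓

(x_1, y_1) = (8, 1); (x_3, y_3) = (2024, 255).
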